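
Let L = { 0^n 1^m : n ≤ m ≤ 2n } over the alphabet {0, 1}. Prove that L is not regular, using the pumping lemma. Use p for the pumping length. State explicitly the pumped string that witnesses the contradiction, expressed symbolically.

0^{p+k} 1^p

Suppose for contradiction that L is regular, and let p be the pumping length.
Take w = 0^p 1^p ∈ L (since p ≤ p ≤ 2p), with |w| = 2p ≥ p.
Write w = xyz as guaranteed by the lemma, with |xy| ≤ p and |y| ≥ 1.
Since the first p symbols of w are all 0's and |xy| ≤ p, y lies entirely in the leading 0-block: y = 0^k for some k with 1 ≤ k ≤ p.
Pump with i = 2: xy^2z = 0^{p+k} 1^p. Now n = p+k > p = m, so the condition n ≤ m fails. Thus xy^2z ∉ L.
Contradiction. Therefore L is not regular.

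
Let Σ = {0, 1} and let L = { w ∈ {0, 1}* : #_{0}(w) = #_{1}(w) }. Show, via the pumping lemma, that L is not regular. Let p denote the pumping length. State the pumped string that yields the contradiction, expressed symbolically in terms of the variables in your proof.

Toward a contradiction, assume L is regular with pumping length p.
Choose w = 0^p 1^p ∈ L with |w| = 2p ≥ p.
The pumping lemma gives a decomposition w = xyz where |xy| ≤ p and |y| > 0.
The first p characters of w are 0's, so xy (and hence y) consists only of 0's. Write y = 0^k, 1 ≤ k ≤ p.
Pump with i = 2: xy^2z = 0^{p+k} 1^p has p+k occurrences of 0 but only p of 1. Since k ≥ 1 the counts differ, so xy^2z ∉ L.
This contradicts the pumping lemma, so L is not regular.

0^{p+k} 1^p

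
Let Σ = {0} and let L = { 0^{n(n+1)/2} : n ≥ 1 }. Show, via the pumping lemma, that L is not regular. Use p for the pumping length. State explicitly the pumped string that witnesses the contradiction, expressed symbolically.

0^{p(p+1)/2+k}

Toward a contradiction, assume L is regular with pumping length p.
Take w = 0^{p(p+1)/2} ∈ L with |w| = p(p+1)/2 ≥ p.
By the pumping lemma, w = xyz with |xy| ≤ p and |y| ≥ 1.
Then y = 0^k for some k with 1 ≤ k ≤ p.
Pump with i = 2: xy^2z = 0^{p(p+1)/2+k}. Since 1 ≤ k ≤ p, p(p+1)/2 < p(p+1)/2+k ≤ p(p+1)/2+p < (p+1)(p+2)/2, so p(p+1)/2+k is strictly between consecutive triangular numbers. So xy^2z ∉ L.
This is a contradiction; hence L is not regular.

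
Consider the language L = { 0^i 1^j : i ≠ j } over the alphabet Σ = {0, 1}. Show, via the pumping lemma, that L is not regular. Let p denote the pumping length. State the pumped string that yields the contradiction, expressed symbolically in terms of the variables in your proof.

Toward a contradiction, assume L is regular with pumping length p.
Choose w = 0^p 1^{p+p!}. Since p ≠ p+p!, w ∈ L; and |w| ≥ p.
Write w = xyz as guaranteed by the lemma, with |xy| ≤ p and y is nonempty.
The first p characters of w are 0's, so xy (and hence y) consists only of 0's. Write y = 0^k, 1 ≤ k ≤ p.
Since 1 ≤ k ≤ p, k divides p!; set t = 1 + p!/k. Then xy^t z has p + (p!/k)·k = p + p! copies of 0. Now the 0-count equals the 1-count, so i ≠ j fails. So xy^t z = 0^{p+p!} 1^{p+p!} ∉ L.
Contradiction. Therefore L is not regular.

0^{p+p!} 1^{p+p!}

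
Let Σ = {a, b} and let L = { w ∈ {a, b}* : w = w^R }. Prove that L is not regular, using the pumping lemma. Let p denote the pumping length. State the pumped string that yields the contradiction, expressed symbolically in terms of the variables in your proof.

Toward a contradiction, assume L is regular with pumping length p.
Take w = a^p b a^p, a palindrome of length 2p+1 ≥ p.
By the pumping lemma, w = xyz with |xy| ≤ p and |y| > 0.
Because |xy| ≤ p and w begins with p copies of a, we have y = a^k with 1 ≤ k ≤ p.
Pump with i = 2: xy^2z = a^{p+k} b a^p. Its reverse is a^p b a^{p+k}, which differs from xy^2z since k ≥ 1. So xy^2z is not a palindrome and xy^2z ∉ L.
This is a contradiction; hence L is not regular.

a^{p+k} b a^p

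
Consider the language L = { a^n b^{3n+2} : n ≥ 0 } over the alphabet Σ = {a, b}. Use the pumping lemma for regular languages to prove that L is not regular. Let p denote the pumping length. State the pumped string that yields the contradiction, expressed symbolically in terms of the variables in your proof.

a^{p+k} b^{3p+2}

Assume L is regular; let p be its pumping constant.
Choose w = a^p b^{3p+2}, which is in L with |w| = 4p+2 ≥ p.
Write w = xyz as guaranteed by the lemma, with |xy| ≤ p and |y| > 0.
Since the first p symbols of w are all a's and |xy| ≤ p, y lies entirely in the leading a-block: y = a^k for some k with 1 ≤ k ≤ p.
Pump with i = 2: xy^2z = a^{p+k} b^{3p+2}. For this to lie in L we would need 3p+2 = 3(p+k)+2, which forces k = 0. But k ≥ 1, so xy^2z ∉ L.
This is a contradiction; hence L is not regular.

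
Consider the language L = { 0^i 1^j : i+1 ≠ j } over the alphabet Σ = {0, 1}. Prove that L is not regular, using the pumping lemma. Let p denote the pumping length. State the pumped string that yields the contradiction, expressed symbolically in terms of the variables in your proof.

Assume L is regular; let p be its pumping constant.
Choose w = 0^p 1^{p+p!+1}. Since p ≠ (p+p!+1)-1 = p+p!, w ∈ L; and |w| ≥ p.
By the pumping lemma, w = xyz with |xy| ≤ p and |y| > 0.
The first p characters of w are 0's, so xy (and hence y) consists only of 0's. Write y = 0^k, 1 ≤ k ≤ p.
Since 1 ≤ k ≤ p, k divides p!; set t = 1 + p!/k. Then xy^t z has p + (p!/k)·k = p + p! copies of 0. Now the 0-count is p+p! and (1-count)-1 = (p+p!+1)-1 = p+p!, so i+1 ≠ j fails. So xy^t z = 0^{p+p!} 1^{p+p!+1} ∉ L.
This is a contradiction; hence L is not regular.

0^{p+p!} 1^{p+p!+1}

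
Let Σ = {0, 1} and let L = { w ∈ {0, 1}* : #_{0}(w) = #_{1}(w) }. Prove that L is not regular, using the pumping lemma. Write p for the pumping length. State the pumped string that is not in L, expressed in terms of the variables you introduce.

Toward a contradiction, assume L is regular with pumping length p.
Choose w = 0^p 1^p ∈ L with |w| = 2p ≥ p.
Write w = xyz as guaranteed by the lemma, with |xy| ≤ p and |y| ≥ 1.
Because |xy| ≤ p and w begins with p copies of 0, we have y = 0^k with 1 ≤ k ≤ p.
Pump with i = 2: xy^2z = 0^{p+k} 1^p has p+k occurrences of 0 but only p of 1. Since k ≥ 1 the counts differ, so xy^2z ∉ L.
This is a contradiction; hence L is not regular.

0^{p+k} 1^p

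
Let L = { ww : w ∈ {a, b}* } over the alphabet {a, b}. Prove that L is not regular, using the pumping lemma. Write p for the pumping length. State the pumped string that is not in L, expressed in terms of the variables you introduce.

a^{p+k} b^p a^p b^p

Toward a contradiction, assume L is regular with pumping length p.
Take w = a^p b^p a^p b^p = uu where u = a^pb^p; then w ∈ L and |w| = 4p ≥ p.
The pumping lemma gives a decomposition w = xyz where |xy| ≤ p and y is nonempty.
Because |xy| ≤ p and w begins with p copies of a, we have y = a^k with 1 ≤ k ≤ p.
Pump with i = 2: xy^2z = a^{p+k} b^p a^p b^p, of length 4p+k. Suppose this equals vv. The string starts with a and ends with b, so v does too; thus the boundary between the two copies of v is a b→a transition. There is exactly one such transition, at position 2p+k, so |v| = 2p+k and |vv| = 4p+2k ≠ 4p+k since k ≥ 1. So xy^2z ∉ L.
This contradicts the pumping lemma, so L is not regular.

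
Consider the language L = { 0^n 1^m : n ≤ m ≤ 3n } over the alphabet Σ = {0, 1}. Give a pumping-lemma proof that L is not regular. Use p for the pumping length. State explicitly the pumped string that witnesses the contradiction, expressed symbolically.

0^{p+k} 1^p

Assume L is regular. Let p be the pumping length given by the pumping lemma.
Take w = 0^p 1^p ∈ L (since p ≤ p ≤ 3p), with |w| = 2p ≥ p.
Write w = xyz as guaranteed by the lemma, with |xy| ≤ p and |y| > 0.
Because |xy| ≤ p and w begins with p copies of 0, we have y = 0^k with 1 ≤ k ≤ p.
Pump with i = 2: xy^2z = 0^{p+k} 1^p. Now n = p+k > p = m, so the condition n ≤ m fails. Thus xy^2z ∉ L.
This is a contradiction; hence L is not regular.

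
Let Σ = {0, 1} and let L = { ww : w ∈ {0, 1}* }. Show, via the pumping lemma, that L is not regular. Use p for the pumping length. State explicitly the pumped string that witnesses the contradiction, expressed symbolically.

0^{p+k} 1^p 0^p 1^p

Assume L is regular; let p be its pumping constant.
Take w = 0^p 1^p 0^p 1^p = uu where u = 0^p1^p; then w ∈ L and |w| = 4p ≥ p.
Write w = xyz as guaranteed by the lemma, with |xy| ≤ p and |y| ≥ 1.
Since the first p symbols of w are all 0's and |xy| ≤ p, y lies entirely in the leading 0-block: y = 0^k for some k with 1 ≤ k ≤ p.
Pump with i = 2: xy^2z = 0^{p+k} 1^p 0^p 1^p, of length 4p+k. Suppose this equals vv. The string starts with 0 and ends with 1, so v does too; thus the boundary between the two copies of v is a 1→0 transition. There is exactly one such transition, at position 2p+k, so |v| = 2p+k and |vv| = 4p+2k ≠ 4p+k since k ≥ 1. So xy^2z ∉ L.
Contradiction. Therefore L is not regular.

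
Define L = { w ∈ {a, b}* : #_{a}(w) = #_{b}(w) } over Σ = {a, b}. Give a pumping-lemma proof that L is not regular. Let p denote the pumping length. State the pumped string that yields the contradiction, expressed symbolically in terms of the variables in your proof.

a^{p+k} b^p

Suppose for contradiction that L is regular, and let p be the pumping length.
Choose w = a^p b^p ∈ L with |w| = 2p ≥ p.
Write w = xyz as guaranteed by the lemma, with |xy| ≤ p and |y| > 0.
Since the first p symbols of w are all a's and |xy| ≤ p, y lies entirely in the leading a-block: y = a^k for some k with 1 ≤ k ≤ p.
Pump with i = 2: xy^2z = a^{p+k} b^p has p+k occurrences of a but only p of b. Since k ≥ 1 the counts differ, so xy^2z ∉ L.
This contradicts the pumping lemma, so L is not regular.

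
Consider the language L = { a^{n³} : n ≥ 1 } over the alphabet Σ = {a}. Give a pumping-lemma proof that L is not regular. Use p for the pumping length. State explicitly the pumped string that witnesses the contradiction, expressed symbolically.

a^{p³+k}

Toward a contradiction, assume L is regular with pumping length p.
Take w = a^{p³} ∈ L with |w| = p³ ≥ p.
Write w = xyz as guaranteed by the lemma, with |xy| ≤ p and |y| > 0.
Then y = a^k for some k with 1 ≤ k ≤ p.
Pump with i = 2: xy^2z = a^{p³+k}. Since 1 ≤ k ≤ p, p³ < p³+k ≤ p³+p < p³+3p²+3p+1 = (p+1)³, so p³+k is not a perfect cube. So xy^2z ∉ L.
This is a contradiction; hence L is not regular.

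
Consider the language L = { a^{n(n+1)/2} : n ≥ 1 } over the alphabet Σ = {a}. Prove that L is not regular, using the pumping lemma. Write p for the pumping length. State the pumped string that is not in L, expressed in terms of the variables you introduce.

a^{p(p+1)/2+k}

Assume L is regular. Let p be the pumping length given by the pumping lemma.
Take w = a^{p(p+1)/2} ∈ L with |w| = p(p+1)/2 ≥ p.
By the pumping lemma, w = xyz with |xy| ≤ p and y is nonempty.
Then y = a^k for some k with 1 ≤ k ≤ p.
Pump with i = 2: xy^2z = a^{p(p+1)/2+k}. Since 1 ≤ k ≤ p, p(p+1)/2 < p(p+1)/2+k ≤ p(p+1)/2+p < (p+1)(p+2)/2, so p(p+1)/2+k is strictly between consecutive triangular numbers. So xy^2z ∉ L.
This is a contradiction; hence L is not regular.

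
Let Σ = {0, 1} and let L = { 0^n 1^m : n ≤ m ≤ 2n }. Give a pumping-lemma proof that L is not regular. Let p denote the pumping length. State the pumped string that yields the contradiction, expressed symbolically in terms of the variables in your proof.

Toward a contradiction, assume L is regular with pumping length p.
Take w = 0^p 1^p ∈ L (since p ≤ p ≤ 2p), with |w| = 2p ≥ p.
By the pumping lemma, w = xyz with |xy| ≤ p and |y| > 0.
The first p characters of w are 0's, so xy (and hence y) consists only of 0's. Write y = 0^k, 1 ≤ k ≤ p.
Pump with i = 2: xy^2z = 0^{p+k} 1^p. Now n = p+k > p = m, so the condition n ≤ m fails. Thus xy^2z ∉ L.
This is a contradiction; hence L is not regular.

0^{p+k} 1^p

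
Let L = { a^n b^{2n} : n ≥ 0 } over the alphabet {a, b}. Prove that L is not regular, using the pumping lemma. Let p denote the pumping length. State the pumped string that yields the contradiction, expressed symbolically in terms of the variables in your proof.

a^{p+k} b^{2p}

Toward a contradiction, assume L is regular with pumping length p.
Choose w = a^p b^{2p}, which is in L with |w| = 3p ≥ p.
Write w = xyz as guaranteed by the lemma, with |xy| ≤ p and |y| > 0.
The first p characters of w are a's, so xy (and hence y) consists only of a's. Write y = a^k, 1 ≤ k ≤ p.
Pump with i = 2: xy^2z = a^{p+k} b^{2p}. For this to lie in L we would need 2p = 2(p+k), which forces k = 0. But k ≥ 1, so xy^2z ∉ L.
Contradiction. Therefore L is not regular.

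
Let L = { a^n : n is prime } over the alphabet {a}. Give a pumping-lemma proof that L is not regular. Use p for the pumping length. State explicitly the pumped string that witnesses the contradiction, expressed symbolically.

a^{q(1+k)}

Toward a contradiction, assume L is regular with pumping length p.
Let q be a prime with q ≥ p+2 (infinitely many primes exist), and take w = a^q ∈ L with |w| = q ≥ p.
By the pumping lemma, w = xyz with |xy| ≤ p and |y| ≥ 1.
Then y = a^k for some k with 1 ≤ k ≤ p.
Since 1 ≤ k ≤ p, |xz| = q-k. Pump with i = q+1: |xy^{q+1}z| = (q-k)+(q+1)k = q+qk = q(1+k), which is composite (both factors ≥ 2). So xy^{q+1}z = a^{q(1+k)} ∉ L.
This is a contradiction; hence L is not regular.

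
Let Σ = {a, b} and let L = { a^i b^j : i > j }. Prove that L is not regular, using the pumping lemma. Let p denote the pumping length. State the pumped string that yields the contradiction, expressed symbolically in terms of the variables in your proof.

Toward a contradiction, assume L is regular with pumping length p.
Choose w = a^{p+1} b^p ∈ L, with |w| = 2p+1 ≥ p.
Write w = xyz as guaranteed by the lemma, with |xy| ≤ p and |y| ≥ 1.
Since the first p symbols of w are all a's and |xy| ≤ p, y lies entirely in the leading a-block: y = a^k for some k with 1 ≤ k ≤ p.
Consider xy^0z = xz = a^{p+1-k} b^p. Since k ≥ 1, the a-count p+1-k is at most p, so i > j fails; thus xz ∉ L.
This is a contradiction; hence L is not regular.

a^{p+1-k} b^p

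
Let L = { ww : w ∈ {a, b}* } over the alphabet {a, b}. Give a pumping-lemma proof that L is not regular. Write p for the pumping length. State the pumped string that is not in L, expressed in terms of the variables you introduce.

Assume L is regular. Let p be the pumping length given by the pumping lemma.
Take w = a^p b^p a^p b^p = uu where u = a^pb^p; then w ∈ L and |w| = 4p ≥ p.
The pumping lemma gives a decomposition w = xyz where |xy| ≤ p and y is nonempty.
The first p characters of w are a's, so xy (and hence y) consists only of a's. Write y = a^k, 1 ≤ k ≤ p.
Pump with i = 2: xy^2z = a^{p+k} b^p a^p b^p, of length 4p+k. Suppose this equals vv. The string starts with a and ends with b, so v does too; thus the boundary between the two copies of v is a b→a transition. There is exactly one such transition, at position 2p+k, so |v| = 2p+k and |vv| = 4p+2k ≠ 4p+k since k ≥ 1. So xy^2z ∉ L.
This contradicts the pumping lemma, so L is not regular.

a^{p+k} b^p a^p b^p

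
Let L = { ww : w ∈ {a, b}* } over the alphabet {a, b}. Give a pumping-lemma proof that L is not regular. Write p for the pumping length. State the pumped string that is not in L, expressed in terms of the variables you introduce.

Assume L is regular; let p be its pumping constant.
Take w = a^p b^p a^p b^p = uu where u = a^pb^p; then w ∈ L and |w| = 4p ≥ p.
The pumping lemma gives a decomposition w = xyz where |xy| ≤ p and y is nonempty.
Because |xy| ≤ p and w begins with p copies of a, we have y = a^k with 1 ≤ k ≤ p.
Pump with i = 2: xy^2z = a^{p+k} b^p a^p b^p, of length 4p+k. Suppose this equals vv. The string starts with a and ends with b, so v does too; thus the boundary between the two copies of v is a b→a transition. There is exactly one such transition, at position 2p+k, so |v| = 2p+k and |vv| = 4p+2k ≠ 4p+k since k ≥ 1. So xy^2z ∉ L.
This is a contradiction; hence L is not regular.

a^{p+k} b^p a^p b^p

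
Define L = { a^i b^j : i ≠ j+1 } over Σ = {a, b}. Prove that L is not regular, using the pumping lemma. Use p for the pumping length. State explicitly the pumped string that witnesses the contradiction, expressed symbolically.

a^{p+p!} b^{p+p!-1}

Assume L is regular; let p be its pumping constant.
Choose w = a^p b^{p+p!-1}. Since p ≠ (p+p!-1)+1 = p+p!, w ∈ L; and |w| ≥ p.
By the pumping lemma, w = xyz with |xy| ≤ p and |y| > 0.
Since the first p symbols of w are all a's and |xy| ≤ p, y lies entirely in the leading a-block: y = a^k for some k with 1 ≤ k ≤ p.
Since 1 ≤ k ≤ p, k divides p!; set t = 1 + p!/k. Then xy^t z has p + (p!/k)·k = p + p! copies of a. Now the a-count is p+p! and (b-count)+1 = (p+p!-1)+1 = p+p!, so i ≠ j+1 fails. So xy^t z = a^{p+p!} b^{p+p!-1} ∉ L.
This contradicts the pumping lemma, so L is not regular.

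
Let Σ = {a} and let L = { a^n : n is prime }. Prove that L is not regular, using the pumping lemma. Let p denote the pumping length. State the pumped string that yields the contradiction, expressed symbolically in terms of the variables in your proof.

a^{q(1+k)}

Suppose for contradiction that L is regular, and let p be the pumping length.
Let q be a prime with q ≥ p+2 (infinitely many primes exist), and take w = a^q ∈ L with |w| = q ≥ p.
The pumping lemma gives a decomposition w = xyz where |xy| ≤ p and y is nonempty.
Then y = a^k for some k with 1 ≤ k ≤ p.
Since 1 ≤ k ≤ p, |xz| = q-k. Pump with i = q+1: |xy^{q+1}z| = (q-k)+(q+1)k = q+qk = q(1+k), which is composite (both factors ≥ 2). So xy^{q+1}z = a^{q(1+k)} ∉ L.
Contradiction. Therefore L is not regular.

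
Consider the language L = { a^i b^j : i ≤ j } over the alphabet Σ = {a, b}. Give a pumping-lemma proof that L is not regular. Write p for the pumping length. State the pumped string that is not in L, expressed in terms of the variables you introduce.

Assume L is regular; let p be its pumping constant.
Choose w = a^p b^p ∈ L, with |w| = 2p ≥ p.
By the pumping lemma, w = xyz with |xy| ≤ p and y is nonempty.
Since the first p symbols of w are all a's and |xy| ≤ p, y lies entirely in the leading a-block: y = a^k for some k with 1 ≤ k ≤ p.
Consider xy^2z = a^{p+k} b^p. Since k ≥ 1, the a-count p+k exceeds the b-count p, so i ≤ j fails; thus xy^2z ∉ L.
This is a contradiction; hence L is not regular.

a^{p+k} b^p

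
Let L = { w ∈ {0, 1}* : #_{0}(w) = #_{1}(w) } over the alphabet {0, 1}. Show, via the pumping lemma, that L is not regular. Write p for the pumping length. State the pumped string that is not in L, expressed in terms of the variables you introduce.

Toward a contradiction, assume L is regular with pumping length p.
Choose w = 0^p 1^p ∈ L with |w| = 2p ≥ p.
Write w = xyz as guaranteed by the lemma, with |xy| ≤ p and |y| > 0.
Since the first p symbols of w are all 0's and |xy| ≤ p, y lies entirely in the leading 0-block: y = 0^k for some k with 1 ≤ k ≤ p.
Pump with i = 2: xy^2z = 0^{p+k} 1^p has p+k occurrences of 0 but only p of 1. Since k ≥ 1 the counts differ, so xy^2z ∉ L.
This is a contradiction; hence L is not regular.

0^{p+k} 1^p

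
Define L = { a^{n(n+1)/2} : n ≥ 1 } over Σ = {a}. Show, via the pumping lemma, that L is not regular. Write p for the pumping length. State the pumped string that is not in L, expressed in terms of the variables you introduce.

Suppose for contradiction that L is regular, and let p be the pumping length.
Take w = a^{p(p+1)/2} ∈ L with |w| = p(p+1)/2 ≥ p.
Write w = xyz as guaranteed by the lemma, with |xy| ≤ p and y is nonempty.
Then y = a^k for some k with 1 ≤ k ≤ p.
Pump with i = 2: xy^2z = a^{p(p+1)/2+k}. Since 1 ≤ k ≤ p, p(p+1)/2 < p(p+1)/2+k ≤ p(p+1)/2+p < (p+1)(p+2)/2, so p(p+1)/2+k is strictly between consecutive triangular numbers. So xy^2z ∉ L.
This contradicts the pumping lemma, so L is not regular.

a^{p(p+1)/2+k}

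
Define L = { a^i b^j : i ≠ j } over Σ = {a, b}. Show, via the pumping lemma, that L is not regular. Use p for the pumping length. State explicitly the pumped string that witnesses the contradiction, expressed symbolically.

Assume L is regular. Let p be the pumping length given by the pumping lemma.
Choose w = a^p b^{p+p!}. Since p ≠ p+p!, w ∈ L; and |w| ≥ p.
Write w = xyz as guaranteed by the lemma, with |xy| ≤ p and y is nonempty.
Since the first p symbols of w are all a's and |xy| ≤ p, y lies entirely in the leading a-block: y = a^k for some k with 1 ≤ k ≤ p.
Since 1 ≤ k ≤ p, k divides p!; set t = 1 + p!/k. Then xy^t z has p + (p!/k)·k = p + p! copies of a. Now the a-count equals the b-count, so i ≠ j fails. So xy^t z = a^{p+p!} b^{p+p!} ∉ L.
This is a contradiction; hence L is not regular.

a^{p+p!} b^{p+p!}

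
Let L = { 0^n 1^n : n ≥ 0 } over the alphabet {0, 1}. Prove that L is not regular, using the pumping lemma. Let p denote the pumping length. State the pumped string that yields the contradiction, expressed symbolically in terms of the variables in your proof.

Toward a contradiction, assume L is regular with pumping length p.
Let w = 0^p 1^p ∈ L; note |w| = 2p ≥ p.
Write w = xyz as guaranteed by the lemma, with |xy| ≤ p and y is nonempty.
Since the first p symbols of w are all 0's and |xy| ≤ p, y lies entirely in the leading 0-block: y = 0^k for some k with 1 ≤ k ≤ p.
Pump with i = 2: xy^2z = 0^{p+k} 1^p. For this to lie in L we would need p = p+k, which forces k = 0. But k ≥ 1, so xy^2z ∉ L.
Contradiction. Therefore L is not regular.

0^{p+k} 1^p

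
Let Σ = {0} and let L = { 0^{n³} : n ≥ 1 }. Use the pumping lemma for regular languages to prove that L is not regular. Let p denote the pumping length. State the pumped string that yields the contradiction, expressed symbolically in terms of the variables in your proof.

0^{p³+k}

Assume L is regular; let p be its pumping constant.
Take w = 0^{p³} ∈ L with |w| = p³ ≥ p.
The pumping lemma gives a decomposition w = xyz where |xy| ≤ p and |y| ≥ 1.
Then y = 0^k for some k with 1 ≤ k ≤ p.
Pump with i = 2: xy^2z = 0^{p³+k}. Since 1 ≤ k ≤ p, p³ < p³+k ≤ p³+p < p³+3p²+3p+1 = (p+1)³, so p³+k is not a perfect cube. So xy^2z ∉ L.
Contradiction. Therefore L is not regular.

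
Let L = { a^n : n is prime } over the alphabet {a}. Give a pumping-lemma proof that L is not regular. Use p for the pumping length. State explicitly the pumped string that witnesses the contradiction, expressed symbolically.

Assume L is regular; let p be its pumping constant.
Let q be a prime with q ≥ p+2 (infinitely many primes exist), and take w = a^q ∈ L with |w| = q ≥ p.
Write w = xyz as guaranteed by the lemma, with |xy| ≤ p and |y| ≥ 1.
Then y = a^k for some k with 1 ≤ k ≤ p.
Since 1 ≤ k ≤ p, |xz| = q-k. Pump with i = q+1: |xy^{q+1}z| = (q-k)+(q+1)k = q+qk = q(1+k), which is composite (both factors ≥ 2). So xy^{q+1}z = a^{q(1+k)} ∉ L.
This contradicts the pumping lemma, so L is not regular.

a^{q(1+k)}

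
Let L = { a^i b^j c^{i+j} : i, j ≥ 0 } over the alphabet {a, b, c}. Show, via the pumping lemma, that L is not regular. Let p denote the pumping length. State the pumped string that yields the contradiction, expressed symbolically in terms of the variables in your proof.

Toward a contradiction, assume L is regular with pumping length p.
Take w = a^p b^p c^{2p} ∈ L (with i=j=p, i+j=2p), |w| = 4p ≥ p.
Write w = xyz as guaranteed by the lemma, with |xy| ≤ p and |y| ≥ 1.
The first p characters of w are a's, so xy (and hence y) consists only of a's. Write y = a^k, 1 ≤ k ≤ p.
Consider xy^2z = a^{p+k} b^p c^{2p}. Now the a- and b-counts sum to 2p+k, but the c-count is 2p ≠ 2p+k. So xy^2z ∉ L.
Contradiction. Therefore L is not regular.

a^{p+k} b^p c^{2p}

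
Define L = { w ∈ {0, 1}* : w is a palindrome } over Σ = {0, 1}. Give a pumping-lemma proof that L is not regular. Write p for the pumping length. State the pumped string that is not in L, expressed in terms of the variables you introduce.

0^{p+k} 1 0^p

Suppose for contradiction that L is regular, and let p be the pumping length.
Take w = 0^p 1 0^p, a palindrome of length 2p+1 ≥ p.
By the pumping lemma, w = xyz with |xy| ≤ p and |y| > 0.
Since the first p symbols of w are all 0's and |xy| ≤ p, y lies entirely in the leading 0-block: y = 0^k for some k with 1 ≤ k ≤ p.
Pump with i = 2: xy^2z = 0^{p+k} 1 0^p. Its reverse is 0^p 1 0^{p+k}, which differs from xy^2z since k ≥ 1. So xy^2z is not a palindrome and xy^2z ∉ L.
This contradicts the pumping lemma, so L is not regular.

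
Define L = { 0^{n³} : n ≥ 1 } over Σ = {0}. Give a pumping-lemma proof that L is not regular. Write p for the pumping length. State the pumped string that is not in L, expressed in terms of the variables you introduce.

Assume L is regular. Let p be the pumping length given by the pumping lemma.
Take w = 0^{p³} ∈ L with |w| = p³ ≥ p.
By the pumping lemma, w = xyz with |xy| ≤ p and |y| ≥ 1.
Then y = 0^k for some k with 1 ≤ k ≤ p.
Pump with i = 2: xy^2z = 0^{p³+k}. Since 1 ≤ k ≤ p, p³ < p³+k ≤ p³+p < p³+3p²+3p+1 = (p+1)³, so p³+k is not a perfect cube. So xy^2z ∉ L.
This is a contradiction; hence L is not regular.

0^{p³+k}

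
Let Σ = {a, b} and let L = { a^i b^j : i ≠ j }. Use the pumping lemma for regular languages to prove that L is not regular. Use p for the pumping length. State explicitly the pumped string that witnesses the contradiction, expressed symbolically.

Suppose for contradiction that L is regular, and let p be the pumping length.
Choose w = a^p b^{p+p!}. Since p ≠ p+p!, w ∈ L; and |w| ≥ p.
By the pumping lemma, w = xyz with |xy| ≤ p and |y| > 0.
Because |xy| ≤ p and w begins with p copies of a, we have y = a^k with 1 ≤ k ≤ p.
Since 1 ≤ k ≤ p, k divides p!; set t = 1 + p!/k. Then xy^t z has p + (p!/k)·k = p + p! copies of a. Now the a-count equals the b-count, so i ≠ j fails. So xy^t z = a^{p+p!} b^{p+p!} ∉ L.
Contradiction. Therefore L is not regular.

a^{p+p!} b^{p+p!}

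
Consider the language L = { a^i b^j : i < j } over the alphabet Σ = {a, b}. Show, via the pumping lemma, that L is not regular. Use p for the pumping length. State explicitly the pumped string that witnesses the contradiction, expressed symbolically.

a^{p+k} b^{p+1}

Assume L is regular. Let p be the pumping length given by the pumping lemma.
Choose w = a^p b^{p+1} ∈ L, with |w| = 2p+1 ≥ p.
The pumping lemma gives a decomposition w = xyz where |xy| ≤ p and |y| > 0.
The first p characters of w are a's, so xy (and hence y) consists only of a's. Write y = a^k, 1 ≤ k ≤ p.
Consider xy^2z = a^{p+k} b^{p+1}. Since k ≥ 1, the a-count p+k is at least p+1, so i < j fails; thus xy^2z ∉ L.
This contradicts the pumping lemma, so L is not regular.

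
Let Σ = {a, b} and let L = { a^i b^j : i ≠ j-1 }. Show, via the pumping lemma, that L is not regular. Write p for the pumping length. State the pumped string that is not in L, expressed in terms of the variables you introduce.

a^{p+p!} b^{p+p!+1}

Suppose for contradiction that L is regular, and let p be the pumping length.
Choose w = a^p b^{p+p!+1}. Since p ≠ (p+p!+1)-1 = p+p!, w ∈ L; and |w| ≥ p.
By the pumping lemma, w = xyz with |xy| ≤ p and |y| ≥ 1.
Because |xy| ≤ p and w begins with p copies of a, we have y = a^k with 1 ≤ k ≤ p.
Since 1 ≤ k ≤ p, k divides p!; set t = 1 + p!/k. Then xy^t z has p + (p!/k)·k = p + p! copies of a. Now the a-count is p+p! and (b-count)-1 = (p+p!+1)-1 = p+p!, so i ≠ j-1 fails. So xy^t z = a^{p+p!} b^{p+p!+1} ∉ L.
Contradiction. Therefore L is not regular.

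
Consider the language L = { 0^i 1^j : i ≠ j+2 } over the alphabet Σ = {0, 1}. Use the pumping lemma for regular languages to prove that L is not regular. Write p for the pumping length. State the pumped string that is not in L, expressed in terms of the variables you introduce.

0^{p+p!} 1^{p+p!-2}

Suppose for contradiction that L is regular, and let p be the pumping length.
Choose w = 0^p 1^{p+p!-2}. Since p ≠ (p+p!-2)+2 = p+p!, w ∈ L; and |w| ≥ p.
Write w = xyz as guaranteed by the lemma, with |xy| ≤ p and |y| > 0.
Because |xy| ≤ p and w begins with p copies of 0, we have y = 0^k with 1 ≤ k ≤ p.
Since 1 ≤ k ≤ p, k divides p!; set t = 1 + p!/k. Then xy^t z has p + (p!/k)·k = p + p! copies of 0. Now the 0-count is p+p! and (1-count)+2 = (p+p!-2)+2 = p+p!, so i ≠ j+2 fails. So xy^t z = 0^{p+p!} 1^{p+p!-2} ∉ L.
This contradicts the pumping lemma, so L is not regular.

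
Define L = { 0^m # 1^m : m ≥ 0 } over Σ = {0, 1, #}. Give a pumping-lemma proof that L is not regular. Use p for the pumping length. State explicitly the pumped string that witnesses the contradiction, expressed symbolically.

0^{p+k} # 1^p

Assume L is regular; let p be its pumping constant.
Take w = 0^p # 1^p ∈ L with |w| = 2p+1 ≥ p.
By the pumping lemma, w = xyz with |xy| ≤ p and |y| > 0.
Because |xy| ≤ p and w begins with p copies of 0, we have y = 0^k with 1 ≤ k ≤ p.
Pump with i = 2: xy^2z = 0^{p+k} # 1^p, which would require p+k = p. But k ≥ 1, so xy^2z ∉ L.
This contradicts the pumping lemma, so L is not regular.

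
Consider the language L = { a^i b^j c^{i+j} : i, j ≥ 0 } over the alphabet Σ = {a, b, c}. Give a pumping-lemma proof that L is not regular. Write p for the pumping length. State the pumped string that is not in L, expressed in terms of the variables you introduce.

a^{p+k} b^p c^{2p}

Assume L is regular; let p be its pumping constant.
Take w = a^p b^p c^{2p} ∈ L (with i=j=p, i+j=2p), |w| = 4p ≥ p.
By the pumping lemma, w = xyz with |xy| ≤ p and y is nonempty.
The first p characters of w are a's, so xy (and hence y) consists only of a's. Write y = a^k, 1 ≤ k ≤ p.
Consider xy^2z = a^{p+k} b^p c^{2p}. Now the a- and b-counts sum to 2p+k, but the c-count is 2p ≠ 2p+k. So xy^2z ∉ L.
Contradiction. Therefore L is not regular.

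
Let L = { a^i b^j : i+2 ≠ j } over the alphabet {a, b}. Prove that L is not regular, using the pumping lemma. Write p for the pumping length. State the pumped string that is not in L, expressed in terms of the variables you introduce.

Suppose for contradiction that L is regular, and let p be the pumping length.
Choose w = a^p b^{p+p!+2}. Since p ≠ (p+p!+2)-2 = p+p!, w ∈ L; and |w| ≥ p.
Write w = xyz as guaranteed by the lemma, with |xy| ≤ p and |y| ≥ 1.
The first p characters of w are a's, so xy (and hence y) consists only of a's. Write y = a^k, 1 ≤ k ≤ p.
Since 1 ≤ k ≤ p, k divides p!; set t = 1 + p!/k. Then xy^t z has p + (p!/k)·k = p + p! copies of a. Now the a-count is p+p! and (b-count)-2 = (p+p!+2)-2 = p+p!, so i+2 ≠ j fails. So xy^t z = a^{p+p!} b^{p+p!+2} ∉ L.
This contradicts the pumping lemma, so L is not regular.

a^{p+p!} b^{p+p!+2}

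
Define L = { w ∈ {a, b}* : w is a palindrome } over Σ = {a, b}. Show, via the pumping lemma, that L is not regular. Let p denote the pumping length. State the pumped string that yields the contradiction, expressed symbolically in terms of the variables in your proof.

a^{p+k} b a^p

Assume L is regular. Let p be the pumping length given by the pumping lemma.
Take w = a^p b a^p, a palindrome of length 2p+1 ≥ p.
By the pumping lemma, w = xyz with |xy| ≤ p and |y| ≥ 1.
Because |xy| ≤ p and w begins with p copies of a, we have y = a^k with 1 ≤ k ≤ p.
Pump with i = 2: xy^2z = a^{p+k} b a^p. Its reverse is a^p b a^{p+k}, which differs from xy^2z since k ≥ 1. So xy^2z is not a palindrome and xy^2z ∉ L.
This contradicts the pumping lemma, so L is not regular.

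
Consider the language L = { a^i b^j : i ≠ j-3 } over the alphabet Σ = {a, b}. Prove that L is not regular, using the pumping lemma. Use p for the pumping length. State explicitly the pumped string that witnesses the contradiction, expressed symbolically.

a^{p+p!} b^{p+p!+3}

Toward a contradiction, assume L is regular with pumping length p.
Choose w = a^p b^{p+p!+3}. Since p ≠ (p+p!+3)-3 = p+p!, w ∈ L; and |w| ≥ p.
Write w = xyz as guaranteed by the lemma, with |xy| ≤ p and |y| > 0.
Because |xy| ≤ p and w begins with p copies of a, we have y = a^k with 1 ≤ k ≤ p.
Since 1 ≤ k ≤ p, k divides p!; set t = 1 + p!/k. Then xy^t z has p + (p!/k)·k = p + p! copies of a. Now the a-count is p+p! and (b-count)-3 = (p+p!+3)-3 = p+p!, so i ≠ j-3 fails. So xy^t z = a^{p+p!} b^{p+p!+3} ∉ L.
This is a contradiction; hence L is not regular.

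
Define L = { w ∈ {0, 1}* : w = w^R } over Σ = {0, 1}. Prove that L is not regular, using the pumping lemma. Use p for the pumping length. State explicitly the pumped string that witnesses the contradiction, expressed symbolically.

0^{p+k} 1 0^p

Assume L is regular; let p be its pumping constant.
Take w = 0^p 1 0^p, a palindrome of length 2p+1 ≥ p.
The pumping lemma gives a decomposition w = xyz where |xy| ≤ p and |y| > 0.
Because |xy| ≤ p and w begins with p copies of 0, we have y = 0^k with 1 ≤ k ≤ p.
Pump with i = 2: xy^2z = 0^{p+k} 1 0^p. Its reverse is 0^p 1 0^{p+k}, which differs from xy^2z since k ≥ 1. So xy^2z is not a palindrome and xy^2z ∉ L.
Contradiction. Therefore L is not regular.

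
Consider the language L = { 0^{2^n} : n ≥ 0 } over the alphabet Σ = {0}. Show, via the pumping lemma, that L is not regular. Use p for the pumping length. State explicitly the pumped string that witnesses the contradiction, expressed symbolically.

Toward a contradiction, assume L is regular with pumping length p.
Take w = 0^{2^p} ∈ L with |w| = 2^p ≥ p.
Write w = xyz as guaranteed by the lemma, with |xy| ≤ p and |y| > 0.
Then y = 0^k for some k with 1 ≤ k ≤ p.
Pump with i = 2: xy^2z = 0^{2^p+k}. Since 1 ≤ k ≤ p < 2^p, we have 2^p < 2^p+k < 2^{p+1}, so 2^p+k is not a power of 2. So xy^2z ∉ L.
This contradicts the pumping lemma, so L is not regular.

0^{2^p+k}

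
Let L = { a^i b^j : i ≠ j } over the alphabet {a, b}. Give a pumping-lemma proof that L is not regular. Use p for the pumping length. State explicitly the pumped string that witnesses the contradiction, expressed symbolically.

Suppose for contradiction that L is regular, and let p be the pumping length.
Choose w = a^p b^{p+p!}. Since p ≠ p+p!, w ∈ L; and |w| ≥ p.
By the pumping lemma, w = xyz with |xy| ≤ p and |y| > 0.
The first p characters of w are a's, so xy (and hence y) consists only of a's. Write y = a^k, 1 ≤ k ≤ p.
Since 1 ≤ k ≤ p, k divides p!; set t = 1 + p!/k. Then xy^t z has p + (p!/k)·k = p + p! copies of a. Now the a-count equals the b-count, so i ≠ j fails. So xy^t z = a^{p+p!} b^{p+p!} ∉ L.
Contradiction. Therefore L is not regular.

a^{p+p!} b^{p+p!}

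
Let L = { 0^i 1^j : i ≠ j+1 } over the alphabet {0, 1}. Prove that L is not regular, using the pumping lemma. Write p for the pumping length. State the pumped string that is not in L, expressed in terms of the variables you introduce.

0^{p+p!} 1^{p+p!-1}

Toward a contradiction, assume L is regular with pumping length p.
Choose w = 0^p 1^{p+p!-1}. Since p ≠ (p+p!-1)+1 = p+p!, w ∈ L; and |w| ≥ p.
Write w = xyz as guaranteed by the lemma, with |xy| ≤ p and |y| ≥ 1.
Because |xy| ≤ p and w begins with p copies of 0, we have y = 0^k with 1 ≤ k ≤ p.
Since 1 ≤ k ≤ p, k divides p!; set t = 1 + p!/k. Then xy^t z has p + (p!/k)·k = p + p! copies of 0. Now the 0-count is p+p! and (1-count)+1 = (p+p!-1)+1 = p+p!, so i ≠ j+1 fails. So xy^t z = 0^{p+p!} 1^{p+p!-1} ∉ L.
This contradicts the pumping lemma, so L is not regular.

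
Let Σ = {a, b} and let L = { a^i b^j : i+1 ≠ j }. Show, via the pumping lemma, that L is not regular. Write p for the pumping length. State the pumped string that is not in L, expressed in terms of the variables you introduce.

a^{p+p!} b^{p+p!+1}

Assume L is regular; let p be its pumping constant.
Choose w = a^p b^{p+p!+1}. Since p ≠ (p+p!+1)-1 = p+p!, w ∈ L; and |w| ≥ p.
By the pumping lemma, w = xyz with |xy| ≤ p and |y| ≥ 1.
Since the first p symbols of w are all a's and |xy| ≤ p, y lies entirely in the leading a-block: y = a^k for some k with 1 ≤ k ≤ p.
Since 1 ≤ k ≤ p, k divides p!; set t = 1 + p!/k. Then xy^t z has p + (p!/k)·k = p + p! copies of a. Now the a-count is p+p! and (b-count)-1 = (p+p!+1)-1 = p+p!, so i+1 ≠ j fails. So xy^t z = a^{p+p!} b^{p+p!+1} ∉ L.
Contradiction. Therefore L is not regular.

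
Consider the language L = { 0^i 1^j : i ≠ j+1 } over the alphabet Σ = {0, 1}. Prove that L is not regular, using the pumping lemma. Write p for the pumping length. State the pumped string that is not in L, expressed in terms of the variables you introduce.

0^{p+p!} 1^{p+p!-1}

Assume L is regular. Let p be the pumping length given by the pumping lemma.
Choose w = 0^p 1^{p+p!-1}. Since p ≠ (p+p!-1)+1 = p+p!, w ∈ L; and |w| ≥ p.
By the pumping lemma, w = xyz with |xy| ≤ p and y is nonempty.
The first p characters of w are 0's, so xy (and hence y) consists only of 0's. Write y = 0^k, 1 ≤ k ≤ p.
Since 1 ≤ k ≤ p, k divides p!; set t = 1 + p!/k. Then xy^t z has p + (p!/k)·k = p + p! copies of 0. Now the 0-count is p+p! and (1-count)+1 = (p+p!-1)+1 = p+p!, so i ≠ j+1 fails. So xy^t z = 0^{p+p!} 1^{p+p!-1} ∉ L.
This is a contradiction; hence L is not regular.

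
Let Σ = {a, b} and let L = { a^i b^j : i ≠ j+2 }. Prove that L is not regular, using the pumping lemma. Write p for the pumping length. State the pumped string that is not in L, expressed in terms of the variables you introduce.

a^{p+p!} b^{p+p!-2}

Suppose for contradiction that L is regular, and let p be the pumping length.
Choose w = a^p b^{p+p!-2}. Since p ≠ (p+p!-2)+2 = p+p!, w ∈ L; and |w| ≥ p.
By the pumping lemma, w = xyz with |xy| ≤ p and y is nonempty.
The first p characters of w are a's, so xy (and hence y) consists only of a's. Write y = a^k, 1 ≤ k ≤ p.
Since 1 ≤ k ≤ p, k divides p!; set t = 1 + p!/k. Then xy^t z has p + (p!/k)·k = p + p! copies of a. Now the a-count is p+p! and (b-count)+2 = (p+p!-2)+2 = p+p!, so i ≠ j+2 fails. So xy^t z = a^{p+p!} b^{p+p!-2} ∉ L.
This is a contradiction; hence L is not regular.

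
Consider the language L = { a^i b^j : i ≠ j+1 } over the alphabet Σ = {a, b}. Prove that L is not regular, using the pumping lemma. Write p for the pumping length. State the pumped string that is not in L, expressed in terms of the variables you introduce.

a^{p+p!} b^{p+p!-1}

Assume L is regular. Let p be the pumping length given by the pumping lemma.
Choose w = a^p b^{p+p!-1}. Since p ≠ (p+p!-1)+1 = p+p!, w ∈ L; and |w| ≥ p.
By the pumping lemma, w = xyz with |xy| ≤ p and y is nonempty.
Since the first p symbols of w are all a's and |xy| ≤ p, y lies entirely in the leading a-block: y = a^k for some k with 1 ≤ k ≤ p.
Since 1 ≤ k ≤ p, k divides p!; set t = 1 + p!/k. Then xy^t z has p + (p!/k)·k = p + p! copies of a. Now the a-count is p+p! and (b-count)+1 = (p+p!-1)+1 = p+p!, so i ≠ j+1 fails. So xy^t z = a^{p+p!} b^{p+p!-1} ∉ L.
Contradiction. Therefore L is not regular.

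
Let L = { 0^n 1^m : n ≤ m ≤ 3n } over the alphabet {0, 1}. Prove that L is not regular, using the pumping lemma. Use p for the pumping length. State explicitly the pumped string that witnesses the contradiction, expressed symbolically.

0^{p+k} 1^p

Assume L is regular. Let p be the pumping length given by the pumping lemma.
Take w = 0^p 1^p ∈ L (since p ≤ p ≤ 3p), with |w| = 2p ≥ p.
The pumping lemma gives a decomposition w = xyz where |xy| ≤ p and |y| ≥ 1.
The first p characters of w are 0's, so xy (and hence y) consists only of 0's. Write y = 0^k, 1 ≤ k ≤ p.
Pump with i = 2: xy^2z = 0^{p+k} 1^p. Now n = p+k > p = m, so the condition n ≤ m fails. Thus xy^2z ∉ L.
Contradiction. Therefore L is not regular.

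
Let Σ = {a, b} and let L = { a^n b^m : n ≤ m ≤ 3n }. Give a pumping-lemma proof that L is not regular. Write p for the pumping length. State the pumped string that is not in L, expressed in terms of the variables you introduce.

Toward a contradiction, assume L is regular with pumping length p.
Take w = a^p b^p ∈ L (since p ≤ p ≤ 3p), with |w| = 2p ≥ p.
The pumping lemma gives a decomposition w = xyz where |xy| ≤ p and |y| > 0.
The first p characters of w are a's, so xy (and hence y) consists only of a's. Write y = a^k, 1 ≤ k ≤ p.
Pump with i = 2: xy^2z = a^{p+k} b^p. Now n = p+k > p = m, so the condition n ≤ m fails. Thus xy^2z ∉ L.
This is a contradiction; hence L is not regular.

a^{p+k} b^p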